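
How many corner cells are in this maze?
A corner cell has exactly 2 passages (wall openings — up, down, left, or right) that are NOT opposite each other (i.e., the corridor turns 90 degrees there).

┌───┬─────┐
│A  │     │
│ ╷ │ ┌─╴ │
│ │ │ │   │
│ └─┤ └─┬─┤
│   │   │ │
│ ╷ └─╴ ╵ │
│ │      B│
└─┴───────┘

Counting corner cells (2 non-opposite passages):
Total corners: 10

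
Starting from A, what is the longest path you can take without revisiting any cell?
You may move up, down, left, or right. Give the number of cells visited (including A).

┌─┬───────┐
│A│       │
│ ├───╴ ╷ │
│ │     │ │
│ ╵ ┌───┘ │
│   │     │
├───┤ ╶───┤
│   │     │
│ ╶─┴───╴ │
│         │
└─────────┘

Finding longest simple path using DFS:
Start: (0, 0)
Longest path visits 23 cells
Path: A → down → down → right → up → right → right → up → right → down → down → left → left → down → right → right → down → left → left → left → left → up → right

Solution:

┌─┬───────┐
│A│    ↱ ↓│
│ ├───╴ ╷ │
│↓│↱ → ↑│↓│
│ ╵ ┌───┘ │
│↳ ↑│↓ ← ↲│
├───┤ ╶───┤
│↱ B│↳ → ↓│
│ ╶─┴───╴ │
│↑ ← ← ← ↲│
└─────────┘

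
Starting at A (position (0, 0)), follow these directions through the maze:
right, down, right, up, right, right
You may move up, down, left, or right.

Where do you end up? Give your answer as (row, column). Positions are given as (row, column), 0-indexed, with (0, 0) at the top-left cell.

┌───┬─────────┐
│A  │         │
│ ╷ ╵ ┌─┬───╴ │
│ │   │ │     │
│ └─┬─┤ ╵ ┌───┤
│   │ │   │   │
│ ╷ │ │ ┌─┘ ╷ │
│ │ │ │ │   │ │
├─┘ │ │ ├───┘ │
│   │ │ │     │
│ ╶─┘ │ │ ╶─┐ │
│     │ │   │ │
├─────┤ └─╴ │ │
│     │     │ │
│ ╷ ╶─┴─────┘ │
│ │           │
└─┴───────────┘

Following directions step by step:
Start: (0, 0)
  right: (0, 0) → (0, 1)
  down: (0, 1) → (1, 1)
  right: (1, 1) → (1, 2)
  up: (1, 2) → (0, 2)
  right: (0, 2) → (0, 3)
  right: (0, 3) → (0, 4)
Final position: (0, 4)

Path taken:

┌───┬─────────┐
│A ↓│↱ → B    │
│ ╷ ╵ ┌─┬───╴ │
│ │↳ ↑│ │     │
│ └─┬─┤ ╵ ┌───┤
│   │ │   │   │
│ ╷ │ │ ┌─┘ ╷ │
│ │ │ │ │   │ │
├─┘ │ │ ├───┘ │
│   │ │ │     │
│ ╶─┘ │ │ ╶─┐ │
│     │ │   │ │
├─────┤ └─╴ │ │
│     │     │ │
│ ╷ ╶─┴─────┘ │
│ │           │
└─┴───────────┘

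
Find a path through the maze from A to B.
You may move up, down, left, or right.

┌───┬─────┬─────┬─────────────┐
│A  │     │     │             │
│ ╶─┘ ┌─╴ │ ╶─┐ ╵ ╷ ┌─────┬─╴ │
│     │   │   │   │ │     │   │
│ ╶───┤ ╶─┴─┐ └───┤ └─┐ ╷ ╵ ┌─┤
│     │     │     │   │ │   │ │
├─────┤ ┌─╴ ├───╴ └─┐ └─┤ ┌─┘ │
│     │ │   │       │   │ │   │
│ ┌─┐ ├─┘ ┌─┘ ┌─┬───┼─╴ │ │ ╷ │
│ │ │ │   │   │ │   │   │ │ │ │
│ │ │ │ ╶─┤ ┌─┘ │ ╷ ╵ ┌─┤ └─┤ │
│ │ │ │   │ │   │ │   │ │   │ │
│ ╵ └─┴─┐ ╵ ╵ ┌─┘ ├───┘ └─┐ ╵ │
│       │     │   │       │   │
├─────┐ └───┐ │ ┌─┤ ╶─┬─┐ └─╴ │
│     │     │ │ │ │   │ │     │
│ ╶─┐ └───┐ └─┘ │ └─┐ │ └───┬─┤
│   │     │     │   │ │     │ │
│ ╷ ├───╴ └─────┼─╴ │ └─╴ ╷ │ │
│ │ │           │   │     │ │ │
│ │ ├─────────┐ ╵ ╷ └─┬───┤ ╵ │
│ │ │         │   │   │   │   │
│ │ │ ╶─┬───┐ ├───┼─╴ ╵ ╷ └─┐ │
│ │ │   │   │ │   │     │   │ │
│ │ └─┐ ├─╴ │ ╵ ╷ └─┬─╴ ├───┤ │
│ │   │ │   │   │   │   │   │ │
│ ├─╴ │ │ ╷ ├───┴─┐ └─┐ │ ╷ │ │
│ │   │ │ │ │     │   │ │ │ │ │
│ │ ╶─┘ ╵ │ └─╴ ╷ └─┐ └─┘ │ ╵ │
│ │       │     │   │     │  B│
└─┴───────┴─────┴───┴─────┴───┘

Finding the shortest path through the maze:
Path length: 74 steps
Directions: down → right → right → up → right → right → down → left → down → right → right → down → left → down → left → down → right → down → right → up → up → right → up → right → right → up → left → left → up → left → up → right → right → down → right → up → right → right → right → right → right → right → down → left → down → left → down → down → down → right → down → right → down → left → left → up → left → left → left → down → right → down → down → right → right → up → right → down → down → right → down → down → down → down

Solution:

┌───┬─────┬─────┬─────────────┐
│A  │↱ → ↓│↱ → ↓│↱ → → → → → ↓│
│ ╶─┘ ┌─╴ │ ╶─┐ ╵ ╷ ┌─────┬─╴ │
│↳ → ↑│↓ ↲│↑ ↰│↳ ↑│ │     │↓ ↲│
│ ╶───┤ ╶─┴─┐ └───┤ └─┐ ╷ ╵ ┌─┤
│     │↳ → ↓│↑ ← ↰│   │ │↓ ↲│ │
├─────┤ ┌─╴ ├───╴ └─┐ └─┤ ┌─┘ │
│     │ │↓ ↲│↱ → ↑  │   │↓│   │
│ ┌─┐ ├─┘ ┌─┘ ┌─┬───┼─╴ │ │ ╷ │
│ │ │ │↓ ↲│↱ ↑│ │   │   │↓│ │ │
│ │ │ │ ╶─┤ ┌─┘ │ ╷ ╵ ┌─┤ └─┤ │
│ │ │ │↳ ↓│↑│   │ │   │ │↳ ↓│ │
│ ╵ └─┴─┐ ╵ ╵ ┌─┘ ├───┘ └─┐ ╵ │
│       │↳ ↑  │   │↓ ← ← ↰│↳ ↓│
├─────┐ └───┐ │ ┌─┤ ╶─┬─┐ └─╴ │
│     │     │ │ │ │↳ ↓│ │↑ ← ↲│
│ ╶─┐ └───┐ └─┘ │ └─┐ │ └───┬─┤
│   │     │     │   │↓│  ↱ ↓│ │
│ ╷ ├───╴ └─────┼─╴ │ └─╴ ╷ │ │
│ │ │           │   │↳ → ↑│↓│ │
│ │ ├─────────┐ ╵ ╷ └─┬───┤ ╵ │
│ │ │         │   │   │   │↳ ↓│
│ │ │ ╶─┬───┐ ├───┼─╴ ╵ ╷ └─┐ │
│ │ │   │   │ │   │     │   │↓│
│ │ └─┐ ├─╴ │ ╵ ╷ └─┬─╴ ├───┤ │
│ │   │ │   │   │   │   │   │↓│
│ ├─╴ │ │ ╷ ├───┴─┐ └─┐ │ ╷ │ │
│ │   │ │ │ │     │   │ │ │ │↓│
│ │ ╶─┘ ╵ │ └─╴ ╷ └─┐ └─┘ │ ╵ │
│ │       │     │   │     │  B│
└─┴───────┴─────┴───┴─────┴───┘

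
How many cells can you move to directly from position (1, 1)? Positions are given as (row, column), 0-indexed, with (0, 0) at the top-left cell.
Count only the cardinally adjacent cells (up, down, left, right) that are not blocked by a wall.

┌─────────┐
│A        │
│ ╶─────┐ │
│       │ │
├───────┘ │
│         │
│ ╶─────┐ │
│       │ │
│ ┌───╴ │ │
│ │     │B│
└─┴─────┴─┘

Checking passable neighbors of (1, 1):
Neighbors: (1, 0), (1, 2)
Count: 2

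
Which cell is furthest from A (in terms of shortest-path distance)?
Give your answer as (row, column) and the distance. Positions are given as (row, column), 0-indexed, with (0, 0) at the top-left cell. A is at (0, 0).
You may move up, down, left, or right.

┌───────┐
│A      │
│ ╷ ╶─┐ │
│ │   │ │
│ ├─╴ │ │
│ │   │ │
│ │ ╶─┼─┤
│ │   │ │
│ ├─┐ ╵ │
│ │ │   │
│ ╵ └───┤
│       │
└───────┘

Computing BFS distances from A to all cells:
Furthest cell: (3, 3)
Distance: 10 steps

Path from A to the furthest cell:

┌───────┐
│A ↓    │
│ ╷ ╶─┐ │
│ │↳ ↓│ │
│ ├─╴ │ │
│ │↓ ↲│ │
│ │ ╶─┼─┤
│ │↳ ↓│B│
│ ├─┐ ╵ │
│ │ │↳ ↑│
│ ╵ └───┤
│       │
└───────┘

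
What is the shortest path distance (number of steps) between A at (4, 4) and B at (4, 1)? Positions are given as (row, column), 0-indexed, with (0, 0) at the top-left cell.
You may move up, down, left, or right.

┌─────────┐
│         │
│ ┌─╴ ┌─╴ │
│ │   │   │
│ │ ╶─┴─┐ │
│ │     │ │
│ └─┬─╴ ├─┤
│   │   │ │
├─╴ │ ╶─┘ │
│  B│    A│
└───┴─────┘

Finding path from (4, 4) to (4, 1):
Path: (4,4) → (4,3) → (4,2) → (3,2) → (3,3) → (2,3) → (2,2) → (2,1) → (1,1) → (1,2) → (0,2) → (0,1) → (0,0) → (1,0) → (2,0) → (3,0) → (3,1) → (4,1)
Distance: 17 steps

Solution:

┌─────────┐
│↓ ← ↰    │
│ ┌─╴ ┌─╴ │
│↓│↱ ↑│   │
│ │ ╶─┴─┐ │
│↓│↑ ← ↰│ │
│ └─┬─╴ ├─┤
│↳ ↓│↱ ↑│ │
├─╴ │ ╶─┘ │
│  B│↑ ← A│
└───┴─────┘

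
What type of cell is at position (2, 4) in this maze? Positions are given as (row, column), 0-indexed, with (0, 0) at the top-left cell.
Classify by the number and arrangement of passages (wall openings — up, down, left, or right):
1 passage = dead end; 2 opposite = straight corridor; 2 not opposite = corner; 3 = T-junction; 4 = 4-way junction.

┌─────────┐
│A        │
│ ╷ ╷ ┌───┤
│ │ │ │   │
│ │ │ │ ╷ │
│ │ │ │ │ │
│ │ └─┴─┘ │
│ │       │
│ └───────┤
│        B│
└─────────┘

Checking cell at (2, 4):
Number of passages: 2
Cell type: straight corridor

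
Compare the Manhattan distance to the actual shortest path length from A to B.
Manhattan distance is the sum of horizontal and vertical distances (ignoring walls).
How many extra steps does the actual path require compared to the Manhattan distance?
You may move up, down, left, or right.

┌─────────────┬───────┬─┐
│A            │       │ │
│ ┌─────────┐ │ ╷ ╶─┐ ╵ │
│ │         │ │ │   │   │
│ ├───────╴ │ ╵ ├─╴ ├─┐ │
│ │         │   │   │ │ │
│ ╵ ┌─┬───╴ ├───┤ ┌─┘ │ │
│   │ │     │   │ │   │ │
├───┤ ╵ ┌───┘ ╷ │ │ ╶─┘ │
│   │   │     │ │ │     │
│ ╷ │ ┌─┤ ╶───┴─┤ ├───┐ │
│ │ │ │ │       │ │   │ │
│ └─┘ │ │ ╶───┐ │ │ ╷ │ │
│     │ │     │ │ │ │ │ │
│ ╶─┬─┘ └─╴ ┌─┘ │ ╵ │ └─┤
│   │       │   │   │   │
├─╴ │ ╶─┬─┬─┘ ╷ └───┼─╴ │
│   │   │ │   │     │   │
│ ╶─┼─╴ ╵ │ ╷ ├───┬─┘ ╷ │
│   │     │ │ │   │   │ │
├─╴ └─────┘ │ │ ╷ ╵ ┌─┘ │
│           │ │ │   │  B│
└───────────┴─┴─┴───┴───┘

Manhattan distance: |10 - 0| + |11 - 0| = 21
Actual path length: 31
Extra steps: 31 - 21 = 10

Solution:

┌─────────────┬───────┬─┐
│A → → → → → ↓│↱ ↓    │ │
│ ┌─────────┐ │ ╷ ╶─┐ ╵ │
│ │         │↓│↑│↳ ↓│   │
│ ├───────╴ │ ╵ ├─╴ ├─┐ │
│ │         │↳ ↑│↓ ↲│ │ │
│ ╵ ┌─┬───╴ ├───┤ ┌─┘ │ │
│   │ │     │   │↓│   │ │
├───┤ ╵ ┌───┘ ╷ │ │ ╶─┘ │
│   │   │     │ │↓│     │
│ ╷ │ ┌─┤ ╶───┴─┤ ├───┐ │
│ │ │ │ │       │↓│↱ ↓│ │
│ └─┘ │ │ ╶───┐ │ │ ╷ │ │
│     │ │     │ │↓│↑│↓│ │
│ ╶─┬─┘ └─╴ ┌─┘ │ ╵ │ └─┤
│   │       │   │↳ ↑│↳ ↓│
├─╴ │ ╶─┬─┬─┘ ╷ └───┼─╴ │
│   │   │ │   │     │  ↓│
│ ╶─┼─╴ ╵ │ ╷ ├───┬─┘ ╷ │
│   │     │ │ │   │   │↓│
├─╴ └─────┘ │ │ ╷ ╵ ┌─┘ │
│           │ │ │   │  B│
└───────────┴─┴─┴───┴───┘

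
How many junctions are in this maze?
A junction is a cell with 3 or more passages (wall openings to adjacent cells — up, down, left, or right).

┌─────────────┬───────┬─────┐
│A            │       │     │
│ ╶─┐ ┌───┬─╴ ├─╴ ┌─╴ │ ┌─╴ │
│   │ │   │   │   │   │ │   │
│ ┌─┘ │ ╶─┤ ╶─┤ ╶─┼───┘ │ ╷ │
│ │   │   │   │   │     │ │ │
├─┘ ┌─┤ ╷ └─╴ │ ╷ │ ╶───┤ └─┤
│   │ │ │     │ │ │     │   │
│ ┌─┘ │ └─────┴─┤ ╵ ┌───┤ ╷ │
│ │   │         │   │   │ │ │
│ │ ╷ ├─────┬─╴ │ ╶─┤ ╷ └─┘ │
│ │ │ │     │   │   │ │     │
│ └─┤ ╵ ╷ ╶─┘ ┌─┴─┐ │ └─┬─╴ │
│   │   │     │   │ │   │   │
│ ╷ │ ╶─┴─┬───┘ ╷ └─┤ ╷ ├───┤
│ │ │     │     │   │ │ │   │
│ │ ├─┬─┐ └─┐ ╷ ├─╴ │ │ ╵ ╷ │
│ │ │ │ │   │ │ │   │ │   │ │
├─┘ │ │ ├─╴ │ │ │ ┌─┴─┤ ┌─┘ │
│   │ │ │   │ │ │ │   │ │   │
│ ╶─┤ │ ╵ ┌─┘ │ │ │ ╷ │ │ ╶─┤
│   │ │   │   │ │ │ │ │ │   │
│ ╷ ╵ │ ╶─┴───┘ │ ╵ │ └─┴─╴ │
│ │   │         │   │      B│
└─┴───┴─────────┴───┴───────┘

Checking each cell for number of passages:

Junctions found (3+ passages):
  (0, 2): 3 passages
  (0, 8): 3 passages
  (1, 0): 3 passages
  (1, 13): 3 passages
  (2, 3): 3 passages
  (2, 7): 3 passages
  (3, 9): 3 passages
  (3, 12): 3 passages
  (4, 2): 3 passages
  (4, 8): 3 passages
  (5, 4): 3 passages
  (5, 13): 3 passages
  (6, 0): 3 passages
  (6, 2): 3 passages
  (6, 10): 3 passages
  (7, 6): 3 passages
  (7, 7): 3 passages
  (8, 11): 3 passages
  (10, 0): 3 passages
  (10, 3): 3 passages
Total junctions: 20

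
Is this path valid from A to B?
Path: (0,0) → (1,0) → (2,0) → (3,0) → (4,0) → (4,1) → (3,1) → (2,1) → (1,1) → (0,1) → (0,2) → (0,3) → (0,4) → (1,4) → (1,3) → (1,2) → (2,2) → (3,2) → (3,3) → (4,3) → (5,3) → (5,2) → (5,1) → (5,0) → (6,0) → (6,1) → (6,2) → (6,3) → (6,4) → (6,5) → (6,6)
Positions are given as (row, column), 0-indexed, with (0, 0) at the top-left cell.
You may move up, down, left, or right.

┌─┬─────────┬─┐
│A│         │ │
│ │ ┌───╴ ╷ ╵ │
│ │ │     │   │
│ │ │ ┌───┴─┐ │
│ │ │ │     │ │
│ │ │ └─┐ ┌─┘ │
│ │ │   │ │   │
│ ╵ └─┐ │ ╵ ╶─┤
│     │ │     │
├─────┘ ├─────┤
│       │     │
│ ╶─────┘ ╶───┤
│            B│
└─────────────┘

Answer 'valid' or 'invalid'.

Checking path validity:
Result: All consecutive moves are passable.

valid

Correct solution:

┌─┬─────────┬─┐
│A│↱ → → ↓  │ │
│ │ ┌───╴ ╷ ╵ │
│↓│↑│↓ ← ↲│   │
│ │ │ ┌───┴─┐ │
│↓│↑│↓│     │ │
│ │ │ └─┐ ┌─┘ │
│↓│↑│↳ ↓│ │   │
│ ╵ └─┐ │ ╵ ╶─┤
│↳ ↑  │↓│     │
├─────┘ ├─────┤
│↓ ← ← ↲│     │
│ ╶─────┘ ╶───┤
│↳ → → → → → B│
└─────────────┘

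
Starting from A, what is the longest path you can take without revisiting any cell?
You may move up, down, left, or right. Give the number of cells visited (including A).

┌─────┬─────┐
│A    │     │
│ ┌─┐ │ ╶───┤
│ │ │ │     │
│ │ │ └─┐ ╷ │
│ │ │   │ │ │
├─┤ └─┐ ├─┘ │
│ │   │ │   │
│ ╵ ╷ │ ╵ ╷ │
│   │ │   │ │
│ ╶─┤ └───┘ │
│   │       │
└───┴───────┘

Finding longest simple path using DFS:
Start: (0, 0)
Longest path visits 23 cells
Path: A → right → right → down → down → right → down → down → right → up → right → down → down → left → left → left → up → up → left → down → left → down → right

Solution:

┌─────┬─────┐
│A → ↓│     │
│ ┌─┐ │ ╶───┤
│ │ │↓│     │
│ │ │ └─┐ ╷ │
│ │ │↳ ↓│ │ │
├─┤ └─┐ ├─┘ │
│ │↓ ↰│↓│↱ ↓│
│ ╵ ╷ │ ╵ ╷ │
│↓ ↲│↑│↳ ↑│↓│
│ ╶─┤ └───┘ │
│↳ B│↑ ← ← ↲│
└───┴───────┘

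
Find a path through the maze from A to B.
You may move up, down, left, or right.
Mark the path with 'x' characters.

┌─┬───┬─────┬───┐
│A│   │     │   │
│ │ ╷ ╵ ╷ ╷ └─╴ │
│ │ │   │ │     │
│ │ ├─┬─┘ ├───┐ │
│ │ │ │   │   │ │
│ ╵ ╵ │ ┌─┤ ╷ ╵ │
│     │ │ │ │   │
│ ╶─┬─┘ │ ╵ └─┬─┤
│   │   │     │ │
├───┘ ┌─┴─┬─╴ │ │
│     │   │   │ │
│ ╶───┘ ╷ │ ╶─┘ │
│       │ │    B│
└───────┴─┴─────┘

Finding the shortest path through the maze:
Path length: 29 steps
Directions: down → down → down → right → up → up → up → right → down → right → up → right → right → down → right → right → down → down → left → up → left → down → down → right → down → left → down → right → right

Solution:

┌─┬───┬─────┬───┐
│A│x x│x x x│   │
│ │ ╷ ╵ ╷ ╷ └─╴ │
│x│x│x x│ │x x x│
│ │ ├─┬─┘ ├───┐ │
│x│x│ │   │x x│x│
│ ╵ ╵ │ ┌─┤ ╷ ╵ │
│x x  │ │ │x│x x│
│ ╶─┬─┘ │ ╵ └─┬─┤
│   │   │  x x│ │
├───┘ ┌─┴─┬─╴ │ │
│     │   │x x│ │
│ ╶───┘ ╷ │ ╶─┘ │
│       │ │x x B│
└───────┴─┴─────┘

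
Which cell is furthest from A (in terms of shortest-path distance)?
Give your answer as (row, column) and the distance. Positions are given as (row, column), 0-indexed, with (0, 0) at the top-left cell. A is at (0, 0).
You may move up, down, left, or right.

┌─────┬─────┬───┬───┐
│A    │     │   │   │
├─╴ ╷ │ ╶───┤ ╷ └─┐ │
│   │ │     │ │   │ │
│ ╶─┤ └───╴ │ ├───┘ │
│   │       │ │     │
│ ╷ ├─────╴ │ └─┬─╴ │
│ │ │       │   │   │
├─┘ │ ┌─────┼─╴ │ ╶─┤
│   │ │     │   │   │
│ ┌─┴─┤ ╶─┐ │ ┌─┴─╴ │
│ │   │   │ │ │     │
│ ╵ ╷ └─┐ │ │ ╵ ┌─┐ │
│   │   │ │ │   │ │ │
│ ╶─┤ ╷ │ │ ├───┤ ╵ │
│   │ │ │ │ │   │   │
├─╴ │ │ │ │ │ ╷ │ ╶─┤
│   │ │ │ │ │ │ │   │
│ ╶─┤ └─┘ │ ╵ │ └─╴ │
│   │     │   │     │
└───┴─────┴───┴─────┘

Computing BFS distances from A to all cells:
Furthest cell: (1, 8)
Distance: 61 steps

Path from A to the furthest cell:

┌─────┬─────┬───┬───┐
│A ↓  │     │↱ ↓│   │
├─╴ ╷ │ ╶───┤ ╷ └─┐ │
│↓ ↲│ │     │↑│↳ B│ │
│ ╶─┤ └───╴ │ ├───┘ │
│↳ ↓│       │↑│     │
│ ╷ ├─────╴ │ └─┬─╴ │
│ │↓│       │↑ ↰│   │
├─┘ │ ┌─────┼─╴ │ ╶─┤
│↓ ↲│ │↱ → ↓│↱ ↑│   │
│ ┌─┴─┤ ╶─┐ │ ┌─┴─╴ │
│↓│↱ ↓│↑ ↰│↓│↑│↓ ← ↰│
│ ╵ ╷ └─┐ │ │ ╵ ┌─┐ │
│↳ ↑│↓  │↑│↓│↑ ↲│ │↑│
│ ╶─┤ ╷ │ │ ├───┤ ╵ │
│   │↓│ │↑│↓│↱ ↓│↱ ↑│
├─╴ │ │ │ │ │ ╷ │ ╶─┤
│   │↓│ │↑│↓│↑│↓│↑ ↰│
│ ╶─┤ └─┘ │ ╵ │ └─╴ │
│   │↳ → ↑│↳ ↑│↳ → ↑│
└───┴─────┴───┴─────┘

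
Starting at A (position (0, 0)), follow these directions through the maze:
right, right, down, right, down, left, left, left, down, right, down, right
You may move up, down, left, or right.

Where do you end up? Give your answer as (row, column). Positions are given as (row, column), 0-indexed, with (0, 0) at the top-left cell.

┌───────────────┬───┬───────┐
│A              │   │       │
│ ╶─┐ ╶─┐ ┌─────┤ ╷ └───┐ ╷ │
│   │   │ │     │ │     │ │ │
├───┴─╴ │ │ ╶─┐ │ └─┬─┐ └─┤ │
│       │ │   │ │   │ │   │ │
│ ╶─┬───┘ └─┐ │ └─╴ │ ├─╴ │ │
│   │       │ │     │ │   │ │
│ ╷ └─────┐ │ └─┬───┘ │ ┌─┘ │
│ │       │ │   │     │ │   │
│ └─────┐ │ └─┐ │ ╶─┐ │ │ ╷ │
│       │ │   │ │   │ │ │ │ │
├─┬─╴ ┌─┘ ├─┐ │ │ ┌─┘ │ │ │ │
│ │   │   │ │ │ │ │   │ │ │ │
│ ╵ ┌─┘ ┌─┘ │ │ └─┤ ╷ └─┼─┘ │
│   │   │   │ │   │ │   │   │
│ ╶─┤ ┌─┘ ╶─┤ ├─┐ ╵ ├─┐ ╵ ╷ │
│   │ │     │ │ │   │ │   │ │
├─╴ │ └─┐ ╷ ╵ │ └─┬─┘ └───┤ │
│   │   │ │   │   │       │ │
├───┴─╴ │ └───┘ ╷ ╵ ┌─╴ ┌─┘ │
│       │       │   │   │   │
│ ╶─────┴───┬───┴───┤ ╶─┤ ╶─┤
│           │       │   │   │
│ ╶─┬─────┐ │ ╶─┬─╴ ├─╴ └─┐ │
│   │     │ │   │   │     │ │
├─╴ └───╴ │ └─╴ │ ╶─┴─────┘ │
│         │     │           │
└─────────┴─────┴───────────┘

Following directions step by step:
Start: (0, 0)
  right: (0, 0) → (0, 1)
  right: (0, 1) → (0, 2)
  down: (0, 2) → (1, 2)
  right: (1, 2) → (1, 3)
  down: (1, 3) → (2, 3)
  left: (2, 3) → (2, 2)
  left: (2, 2) → (2, 1)
  left: (2, 1) → (2, 0)
  down: (2, 0) → (3, 0)
  right: (3, 0) → (3, 1)
  down: (3, 1) → (4, 1)
  right: (4, 1) → (4, 2)
Final position: (4, 2)

Path taken:

┌───────────────┬───┬───────┐
│A → ↓          │   │       │
│ ╶─┐ ╶─┐ ┌─────┤ ╷ └───┐ ╷ │
│   │↳ ↓│ │     │ │     │ │ │
├───┴─╴ │ │ ╶─┐ │ └─┬─┐ └─┤ │
│↓ ← ← ↲│ │   │ │   │ │   │ │
│ ╶─┬───┘ └─┐ │ └─╴ │ ├─╴ │ │
│↳ ↓│       │ │     │ │   │ │
│ ╷ └─────┐ │ └─┬───┘ │ ┌─┘ │
│ │↳ B    │ │   │     │ │   │
│ └─────┐ │ └─┐ │ ╶─┐ │ │ ╷ │
│       │ │   │ │   │ │ │ │ │
├─┬─╴ ┌─┘ ├─┐ │ │ ┌─┘ │ │ │ │
│ │   │   │ │ │ │ │   │ │ │ │
│ ╵ ┌─┘ ┌─┘ │ │ └─┤ ╷ └─┼─┘ │
│   │   │   │ │   │ │   │   │
│ ╶─┤ ┌─┘ ╶─┤ ├─┐ ╵ ├─┐ ╵ ╷ │
│   │ │     │ │ │   │ │   │ │
├─╴ │ └─┐ ╷ ╵ │ └─┬─┘ └───┤ │
│   │   │ │   │   │       │ │
├───┴─╴ │ └───┘ ╷ ╵ ┌─╴ ┌─┘ │
│       │       │   │   │   │
│ ╶─────┴───┬───┴───┤ ╶─┤ ╶─┤
│           │       │   │   │
│ ╶─┬─────┐ │ ╶─┬─╴ ├─╴ └─┐ │
│   │     │ │   │   │     │ │
├─╴ └───╴ │ └─╴ │ ╶─┴─────┘ │
│         │     │           │
└─────────┴─────┴───────────┘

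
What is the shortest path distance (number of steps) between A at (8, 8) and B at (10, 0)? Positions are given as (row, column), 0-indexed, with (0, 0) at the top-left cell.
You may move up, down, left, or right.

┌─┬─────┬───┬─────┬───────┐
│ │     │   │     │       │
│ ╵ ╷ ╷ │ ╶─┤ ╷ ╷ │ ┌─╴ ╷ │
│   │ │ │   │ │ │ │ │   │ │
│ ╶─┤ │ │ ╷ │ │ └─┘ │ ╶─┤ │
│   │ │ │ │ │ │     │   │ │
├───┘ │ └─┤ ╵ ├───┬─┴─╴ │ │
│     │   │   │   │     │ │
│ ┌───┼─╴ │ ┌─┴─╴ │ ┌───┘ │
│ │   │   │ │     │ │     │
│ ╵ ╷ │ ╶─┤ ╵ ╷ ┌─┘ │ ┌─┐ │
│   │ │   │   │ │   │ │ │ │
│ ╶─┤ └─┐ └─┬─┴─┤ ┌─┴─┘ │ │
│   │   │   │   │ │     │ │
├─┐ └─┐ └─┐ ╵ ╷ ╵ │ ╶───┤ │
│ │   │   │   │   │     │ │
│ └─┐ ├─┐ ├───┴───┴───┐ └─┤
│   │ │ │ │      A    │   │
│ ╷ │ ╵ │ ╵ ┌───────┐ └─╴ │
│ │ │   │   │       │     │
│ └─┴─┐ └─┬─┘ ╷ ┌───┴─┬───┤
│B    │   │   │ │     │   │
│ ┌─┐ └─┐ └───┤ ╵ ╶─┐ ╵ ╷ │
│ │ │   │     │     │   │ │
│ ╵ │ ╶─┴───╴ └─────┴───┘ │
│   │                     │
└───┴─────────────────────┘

Finding path from (8, 8) to (10, 0):
Path: (8,8) → (8,7) → (8,6) → (8,5) → (9,5) → (9,4) → (8,4) → (7,4) → (7,3) → (6,3) → (6,2) → (5,2) → (4,2) → (4,1) → (5,1) → (5,0) → (6,0) → (6,1) → (7,1) → (7,2) → (8,2) → (9,2) → (9,3) → (10,3) → (10,4) → (11,4) → (11,5) → (11,6) → (12,6) → (12,5) → (12,4) → (12,3) → (12,2) → (11,2) → (10,2) → (10,1) → (10,0)
Distance: 36 steps

Solution:

┌─┬─────┬───┬─────┬───────┐
│ │     │   │     │       │
│ ╵ ╷ ╷ │ ╶─┤ ╷ ╷ │ ┌─╴ ╷ │
│   │ │ │   │ │ │ │ │   │ │
│ ╶─┤ │ │ ╷ │ │ └─┘ │ ╶─┤ │
│   │ │ │ │ │ │     │   │ │
├───┘ │ └─┤ ╵ ├───┬─┴─╴ │ │
│     │   │   │   │     │ │
│ ┌───┼─╴ │ ┌─┴─╴ │ ┌───┘ │
│ │↓ ↰│   │ │     │ │     │
│ ╵ ╷ │ ╶─┤ ╵ ╷ ┌─┘ │ ┌─┐ │
│↓ ↲│↑│   │   │ │   │ │ │ │
│ ╶─┤ └─┐ └─┬─┴─┤ ┌─┴─┘ │ │
│↳ ↓│↑ ↰│   │   │ │     │ │
├─┐ └─┐ └─┐ ╵ ╷ ╵ │ ╶───┤ │
│ │↳ ↓│↑ ↰│   │   │     │ │
│ └─┐ ├─┐ ├───┴───┴───┐ └─┤
│   │↓│ │↑│↓ ← ← A    │   │
│ ╷ │ ╵ │ ╵ ┌───────┐ └─╴ │
│ │ │↳ ↓│↑ ↲│       │     │
│ └─┴─┐ └─┬─┘ ╷ ┌───┴─┬───┤
│B ← ↰│↳ ↓│   │ │     │   │
│ ┌─┐ └─┐ └───┤ ╵ ╶─┐ ╵ ╷ │
│ │ │↑  │↳ → ↓│     │   │ │
│ ╵ │ ╶─┴───╴ └─────┴───┘ │
│   │↑ ← ← ← ↲            │
└───┴─────────────────────┘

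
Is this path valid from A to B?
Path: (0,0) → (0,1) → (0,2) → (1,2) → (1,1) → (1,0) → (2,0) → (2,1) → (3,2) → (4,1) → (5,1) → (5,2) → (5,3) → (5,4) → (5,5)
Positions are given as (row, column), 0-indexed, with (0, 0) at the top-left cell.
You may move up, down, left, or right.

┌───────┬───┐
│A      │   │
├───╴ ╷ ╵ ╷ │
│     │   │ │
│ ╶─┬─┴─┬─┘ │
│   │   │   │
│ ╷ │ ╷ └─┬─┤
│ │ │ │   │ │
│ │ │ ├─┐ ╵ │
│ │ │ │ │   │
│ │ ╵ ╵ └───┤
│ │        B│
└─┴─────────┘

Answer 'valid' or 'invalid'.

Checking path validity:
Result: Invalid move at step 8: cannot move from (2, 1) to (3, 2).

invalid

Correct solution:

┌───────┬───┐
│A → ↓  │   │
├───╴ ╷ ╵ ╷ │
│↓ ← ↲│   │ │
│ ╶─┬─┴─┬─┘ │
│↳ ↓│   │   │
│ ╷ │ ╷ └─┬─┤
│ │↓│ │   │ │
│ │ │ ├─┐ ╵ │
│ │↓│ │ │   │
│ │ ╵ ╵ └───┤
│ │↳ → → → B│
└─┴─────────┘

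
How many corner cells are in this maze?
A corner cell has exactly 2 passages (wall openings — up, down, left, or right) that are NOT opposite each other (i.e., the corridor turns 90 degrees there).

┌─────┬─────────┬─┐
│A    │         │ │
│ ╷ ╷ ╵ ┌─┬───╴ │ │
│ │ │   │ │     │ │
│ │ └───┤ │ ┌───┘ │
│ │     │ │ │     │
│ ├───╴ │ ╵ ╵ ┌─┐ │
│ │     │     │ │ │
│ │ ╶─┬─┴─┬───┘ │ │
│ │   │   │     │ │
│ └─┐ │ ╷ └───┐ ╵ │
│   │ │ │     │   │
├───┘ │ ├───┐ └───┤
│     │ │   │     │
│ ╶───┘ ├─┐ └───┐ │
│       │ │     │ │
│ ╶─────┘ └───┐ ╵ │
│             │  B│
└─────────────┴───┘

Counting corner cells (2 non-opposite passages):
Total corners: 35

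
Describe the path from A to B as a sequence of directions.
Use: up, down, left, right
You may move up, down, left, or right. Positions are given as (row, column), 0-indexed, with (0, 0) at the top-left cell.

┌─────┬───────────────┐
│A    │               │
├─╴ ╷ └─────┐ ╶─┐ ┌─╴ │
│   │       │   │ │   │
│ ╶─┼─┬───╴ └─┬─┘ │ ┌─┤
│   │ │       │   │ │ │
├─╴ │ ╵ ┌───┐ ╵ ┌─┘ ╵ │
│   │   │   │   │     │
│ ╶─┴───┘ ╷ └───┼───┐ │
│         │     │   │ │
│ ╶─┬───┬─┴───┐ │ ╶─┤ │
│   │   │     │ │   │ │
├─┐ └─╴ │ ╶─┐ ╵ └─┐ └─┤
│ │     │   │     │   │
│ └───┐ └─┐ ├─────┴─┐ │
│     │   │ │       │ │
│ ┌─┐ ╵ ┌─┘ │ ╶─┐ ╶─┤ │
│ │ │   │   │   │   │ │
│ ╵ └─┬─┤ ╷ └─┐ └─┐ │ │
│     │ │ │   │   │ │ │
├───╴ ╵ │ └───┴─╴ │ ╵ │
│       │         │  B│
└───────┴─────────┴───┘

Finding the path and converting it to directions:
Path through cells: (0,0) → (0,1) → (1,1) → (1,0) → (2,0) → (2,1) → (3,1) → (3,0) → (4,0) → (4,1) → (4,2) → (4,3) → (4,4) → (3,4) → (3,5) → (4,5) → (4,6) → (4,7) → (5,7) → (6,7) → (6,6) → (5,6) → (5,5) → (5,4) → (6,4) → (6,5) → (7,5) → (8,5) → (8,4) → (9,4) → (10,4) → (10,5) → (10,6) → (10,7) → (10,8) → (9,8) → (9,7) → (8,7) → (8,6) → (7,6) → (7,7) → (7,8) → (8,8) → (8,9) → (9,9) → (10,9) → (10,10)
Directions: right, down, left, down, right, down, left, down, right, right, right, right, up, right, down, right, right, down, down, left, up, left, left, down, right, down, down, left, down, down, right, right, right, right, up, left, up, left, up, right, right, down, right, down, down, right

Solution:

┌─────┬───────────────┐
│A ↓  │               │
├─╴ ╷ └─────┐ ╶─┐ ┌─╴ │
│↓ ↲│       │   │ │   │
│ ╶─┼─┬───╴ └─┬─┘ │ ┌─┤
│↳ ↓│ │       │   │ │ │
├─╴ │ ╵ ┌───┐ ╵ ┌─┘ ╵ │
│↓ ↲│   │↱ ↓│   │     │
│ ╶─┴───┘ ╷ └───┼───┐ │
│↳ → → → ↑│↳ → ↓│   │ │
│ ╶─┬───┬─┴───┐ │ ╶─┤ │
│   │   │↓ ← ↰│↓│   │ │
├─┐ └─╴ │ ╶─┐ ╵ └─┐ └─┤
│ │     │↳ ↓│↑ ↲  │   │
│ └───┐ └─┐ ├─────┴─┐ │
│     │   │↓│↱ → ↓  │ │
│ ┌─┐ ╵ ┌─┘ │ ╶─┐ ╶─┤ │
│ │ │   │↓ ↲│↑ ↰│↳ ↓│ │
│ ╵ └─┬─┤ ╷ └─┐ └─┐ │ │
│     │ │↓│   │↑ ↰│↓│ │
├───╴ ╵ │ └───┴─╴ │ ╵ │
│       │↳ → → → ↑│↳ B│
└───────┴─────────┴───┘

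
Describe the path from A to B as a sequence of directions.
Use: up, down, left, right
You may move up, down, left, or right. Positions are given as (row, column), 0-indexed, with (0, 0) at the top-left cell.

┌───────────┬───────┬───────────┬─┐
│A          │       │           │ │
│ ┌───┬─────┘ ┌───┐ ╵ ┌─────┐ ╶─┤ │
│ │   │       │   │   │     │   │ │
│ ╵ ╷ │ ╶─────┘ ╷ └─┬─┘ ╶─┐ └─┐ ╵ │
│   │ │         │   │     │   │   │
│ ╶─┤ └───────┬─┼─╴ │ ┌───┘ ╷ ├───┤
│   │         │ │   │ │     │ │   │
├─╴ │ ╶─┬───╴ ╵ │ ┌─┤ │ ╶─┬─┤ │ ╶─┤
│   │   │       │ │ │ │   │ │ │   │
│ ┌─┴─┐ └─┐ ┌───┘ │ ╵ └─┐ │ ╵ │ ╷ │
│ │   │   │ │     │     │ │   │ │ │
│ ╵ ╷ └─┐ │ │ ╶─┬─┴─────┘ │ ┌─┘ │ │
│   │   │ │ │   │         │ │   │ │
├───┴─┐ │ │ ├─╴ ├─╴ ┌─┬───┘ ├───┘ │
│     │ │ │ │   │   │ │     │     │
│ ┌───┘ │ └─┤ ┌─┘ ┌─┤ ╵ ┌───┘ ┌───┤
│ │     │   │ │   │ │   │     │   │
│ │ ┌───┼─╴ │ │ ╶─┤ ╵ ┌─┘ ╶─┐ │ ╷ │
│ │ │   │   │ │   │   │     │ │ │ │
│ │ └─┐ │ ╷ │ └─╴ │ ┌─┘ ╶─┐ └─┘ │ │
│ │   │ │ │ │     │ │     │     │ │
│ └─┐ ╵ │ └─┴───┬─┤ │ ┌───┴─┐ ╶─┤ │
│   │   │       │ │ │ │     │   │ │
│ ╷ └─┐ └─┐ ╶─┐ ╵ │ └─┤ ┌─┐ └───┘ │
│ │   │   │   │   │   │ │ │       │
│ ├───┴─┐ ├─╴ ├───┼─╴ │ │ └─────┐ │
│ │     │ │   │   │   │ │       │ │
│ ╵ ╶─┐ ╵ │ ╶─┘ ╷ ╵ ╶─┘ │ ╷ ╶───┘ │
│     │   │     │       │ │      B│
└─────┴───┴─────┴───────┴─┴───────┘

Finding the path and converting it to directions:
Path through cells: (0,0) → (1,0) → (2,0) → (2,1) → (1,1) → (1,2) → (2,2) → (3,2) → (4,2) → (4,3) → (5,3) → (5,4) → (6,4) → (7,4) → (8,4) → (8,5) → (9,5) → (9,4) → (10,4) → (11,4) → (11,5) → (12,5) → (12,6) → (13,6) → (13,5) → (14,5) → (14,6) → (14,7) → (13,7) → (13,8) → (14,8) → (14,9) → (14,10) → (14,11) → (13,11) → (12,11) → (11,11) → (11,12) → (11,13) → (12,13) → (12,14) → (12,15) → (12,16) → (13,16) → (14,16)
Directions: down, down, right, up, right, down, down, down, right, down, right, down, down, down, right, down, left, down, down, right, down, right, down, left, down, right, right, up, right, down, right, right, right, up, up, up, right, right, down, right, right, right, down, down

Solution:

┌───────────┬───────┬───────────┬─┐
│A          │       │           │ │
│ ┌───┬─────┘ ┌───┐ ╵ ┌─────┐ ╶─┤ │
│↓│↱ ↓│       │   │   │     │   │ │
│ ╵ ╷ │ ╶─────┘ ╷ └─┬─┘ ╶─┐ └─┐ ╵ │
│↳ ↑│↓│         │   │     │   │   │
│ ╶─┤ └───────┬─┼─╴ │ ┌───┘ ╷ ├───┤
│   │↓        │ │   │ │     │ │   │
├─╴ │ ╶─┬───╴ ╵ │ ┌─┤ │ ╶─┬─┤ │ ╶─┤
│   │↳ ↓│       │ │ │ │   │ │ │   │
│ ┌─┴─┐ └─┐ ┌───┘ │ ╵ └─┐ │ ╵ │ ╷ │
│ │   │↳ ↓│ │     │     │ │   │ │ │
│ ╵ ╷ └─┐ │ │ ╶─┬─┴─────┘ │ ┌─┘ │ │
│   │   │↓│ │   │         │ │   │ │
├───┴─┐ │ │ ├─╴ ├─╴ ┌─┬───┘ ├───┘ │
│     │ │↓│ │   │   │ │     │     │
│ ┌───┘ │ └─┤ ┌─┘ ┌─┤ ╵ ┌───┘ ┌───┤
│ │     │↳ ↓│ │   │ │   │     │   │
│ │ ┌───┼─╴ │ │ ╶─┤ ╵ ┌─┘ ╶─┐ │ ╷ │
│ │ │   │↓ ↲│ │   │   │     │ │ │ │
│ │ └─┐ │ ╷ │ └─╴ │ ┌─┘ ╶─┐ └─┘ │ │
│ │   │ │↓│ │     │ │     │     │ │
│ └─┐ ╵ │ └─┴───┬─┤ │ ┌───┴─┐ ╶─┤ │
│   │   │↳ ↓    │ │ │ │↱ → ↓│   │ │
│ ╷ └─┐ └─┐ ╶─┐ ╵ │ └─┤ ┌─┐ └───┘ │
│ │   │   │↳ ↓│   │   │↑│ │↳ → → ↓│
│ ├───┴─┐ ├─╴ ├───┼─╴ │ │ └─────┐ │
│ │     │ │↓ ↲│↱ ↓│   │↑│       │↓│
│ ╵ ╶─┐ ╵ │ ╶─┘ ╷ ╵ ╶─┘ │ ╷ ╶───┘ │
│     │   │↳ → ↑│↳ → → ↑│ │      B│
└─────┴───┴─────┴───────┴─┴───────┘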